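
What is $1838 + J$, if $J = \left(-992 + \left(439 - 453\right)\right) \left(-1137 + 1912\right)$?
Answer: $-777812$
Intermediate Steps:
$J = -779650$ ($J = \left(-992 - 14\right) 775 = \left(-1006\right) 775 = -779650$)
$1838 + J = 1838 - 779650 = -777812$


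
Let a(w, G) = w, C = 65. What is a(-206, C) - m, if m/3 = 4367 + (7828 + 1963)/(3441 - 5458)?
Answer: -26810846/2017 ≈ -13292.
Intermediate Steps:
m = 26395344/2017 (m = 3*(4367 + (7828 + 1963)/(3441 - 5458)) = 3*(4367 + 9791/(-2017)) = 3*(4367 + 9791*(-1/2017)) = 3*(4367 - 9791/2017) = 3*(8798448/2017) = 26395344/2017 ≈ 13086.)
a(-206, C) - m = -206 - 1*26395344/2017 = -206 - 26395344/2017 = -26810846/2017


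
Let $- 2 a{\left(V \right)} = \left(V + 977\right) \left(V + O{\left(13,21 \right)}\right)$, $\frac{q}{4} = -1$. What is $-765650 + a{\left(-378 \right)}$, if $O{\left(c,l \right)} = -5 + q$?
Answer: $- \frac{1299487}{2} \approx -6.4974 \cdot 10^{5}$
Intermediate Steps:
$q = -4$ ($q = 4 \left(-1\right) = -4$)
$O{\left(c,l \right)} = -9$ ($O{\left(c,l \right)} = -5 - 4 = -9$)
$a{\left(V \right)} = - \frac{\left(-9 + V\right) \left(977 + V\right)}{2}$ ($a{\left(V \right)} = - \frac{\left(V + 977\right) \left(V - 9\right)}{2} = - \frac{\left(977 + V\right) \left(-9 + V\right)}{2} = - \frac{\left(-9 + V\right) \left(977 + V\right)}{2}$)
$-765650 + a{\left(-378 \right)} = -765650 - \left(- \frac{374697}{2} + 71442\right) = -765650 + \left(\frac{8793}{2} + 182952 - 71442\right) = -765650 + \frac{231813}{2} = - \frac{1299487}{2}$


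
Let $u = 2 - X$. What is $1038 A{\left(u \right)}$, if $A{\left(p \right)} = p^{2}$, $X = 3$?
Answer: $1038$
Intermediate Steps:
$u = -1$ ($u = 2 - 3 = -1$)
$1038 A{\left(u \right)} = 1038 \left(-1\right)^{2} = 1038 \cdot 1 = 1038$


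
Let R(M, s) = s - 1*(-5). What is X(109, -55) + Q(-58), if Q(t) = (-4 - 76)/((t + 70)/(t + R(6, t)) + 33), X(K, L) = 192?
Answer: 230704/1217 ≈ 189.57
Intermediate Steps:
R(M, s) = 5 + s (R(M, s) = s + 5 = 5 + s)
Q(t) = -80/(33 + (70 + t)/(5 + 2*t)) (Q(t) = (-4 - 76)/((t + 70)/(t + (5 + t)) + 33) = -80/((70 + t)/(5 + 2*t) + 33) = -80/(33 + (70 + t)/(5 + 2*t)))
X(109, -55) + Q(-58) = 192 + 80*(-5 - 2*(-58))/(235 + 67*(-58)) = 192 + 80*(-5 + 116)/(235 - 3886) = 192 + 80*111/(-3651) = 192 + 80*(-1/3651)*111 = 192 - 2960/1217 = 230704/1217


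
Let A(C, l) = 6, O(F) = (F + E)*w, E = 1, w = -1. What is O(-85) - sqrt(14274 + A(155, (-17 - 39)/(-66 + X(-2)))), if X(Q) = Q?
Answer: 84 - 2*sqrt(3570) ≈ -35.499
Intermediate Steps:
O(F) = -1 - F (O(F) = (F + 1)*(-1) = (1 + F)*(-1) = -1 - F)
O(-85) - sqrt(14274 + A(155, (-17 - 39)/(-66 + X(-2)))) = (-1 - 1*(-85)) - sqrt(14274 + 6) = (-1 + 85) - sqrt(14280) = 84 - 2*sqrt(3570)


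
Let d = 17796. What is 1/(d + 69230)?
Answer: 1/87026 ≈ 1.1491e-5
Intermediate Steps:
1/(d + 69230) = 1/(17796 + 69230) = 1/87026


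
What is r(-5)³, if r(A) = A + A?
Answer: -1000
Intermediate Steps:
r(A) = 2*A
r(-5)³ = (2*(-5))³ = (-10)³ = -1000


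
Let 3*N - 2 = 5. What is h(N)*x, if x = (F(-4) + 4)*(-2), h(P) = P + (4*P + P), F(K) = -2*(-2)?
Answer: -224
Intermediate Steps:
F(K) = 4
N = 7/3 (N = 2/3 + (1/3)*5 = 2/3 + 5/3 = 7/3 ≈ 2.3333)
h(P) = 6*P (h(P) = P + 5*P = 6*P)
x = -16 (x = (4 + 4)*(-2) = 8*(-2) = -16)
h(N)*x = (6*(7/3))*(-16) = 14*(-16) = -224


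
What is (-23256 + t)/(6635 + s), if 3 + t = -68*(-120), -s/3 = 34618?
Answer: 15099/97219 ≈ 0.15531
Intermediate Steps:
s = -103854 (s = -3*34618 = -103854)
t = 8157 (t = -3 - 68*(-120) = -3 + 8160 = 8157)
(-23256 + t)/(6635 + s) = (-23256 + 8157)/(6635 - 103854) = -15099/(-97219) = -15099*(-1/97219) = 15099/97219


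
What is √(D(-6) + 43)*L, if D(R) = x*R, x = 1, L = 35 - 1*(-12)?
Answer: 47*√37 ≈ 285.89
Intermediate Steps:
L = 47 (L = 35 + 12 = 47)
D(R) = R (D(R) = 1*R = R)
√(D(-6) + 43)*L = √(-6 + 43)*47 = √37*47 = 47*√37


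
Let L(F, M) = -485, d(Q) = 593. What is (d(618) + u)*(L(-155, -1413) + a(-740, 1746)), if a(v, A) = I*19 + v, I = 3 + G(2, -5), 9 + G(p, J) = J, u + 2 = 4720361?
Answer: -6769845168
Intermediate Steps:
u = 4720359 (u = -2 + 4720361 = 4720359)
G(p, J) = -9 + J
I = -11 (I = 3 + (-9 - 5) = 3 - 14 = -11)
a(v, A) = -209 + v (a(v, A) = -11*19 + v = -209 + v)
(d(618) + u)*(L(-155, -1413) + a(-740, 1746)) = (593 + 4720359)*(-485 + (-209 - 740)) = 4720952*(-485 - 949) = 4720952*(-1434) = -6769845168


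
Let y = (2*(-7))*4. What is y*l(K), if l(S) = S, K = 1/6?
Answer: -28/3 ≈ -9.3333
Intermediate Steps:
y = -56 (y = -14*4 = -56)
K = ⅙ ≈ 0.16667
y*l(K) = -56*⅙ = -28/3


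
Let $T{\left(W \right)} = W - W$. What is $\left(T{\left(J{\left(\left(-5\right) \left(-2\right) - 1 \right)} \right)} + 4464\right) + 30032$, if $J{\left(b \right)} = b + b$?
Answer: $34496$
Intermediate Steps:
$J{\left(b \right)} = 2 b$
$T{\left(W \right)} = 0$
$\left(T{\left(J{\left(\left(-5\right) \left(-2\right) - 1 \right)} \right)} + 4464\right) + 30032 = \left(0 + 4464\right) + 30032 = 4464 + 30032 = 34496$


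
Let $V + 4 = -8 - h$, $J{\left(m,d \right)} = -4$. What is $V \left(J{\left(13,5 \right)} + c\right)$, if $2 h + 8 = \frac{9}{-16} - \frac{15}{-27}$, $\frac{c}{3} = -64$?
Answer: $\frac{112847}{72} \approx 1567.3$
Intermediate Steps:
$c = -192$ ($c = 3 \left(-64\right) = -192$)
$h = - \frac{1153}{288}$ ($h = -4 + \frac{\frac{9}{-16} - \frac{15}{-27}}{2} = -4 + \frac{9 \left(- \frac{1}{16}\right) - - \frac{5}{9}}{2} = -4 + \frac{- \frac{9}{16} + \frac{5}{9}}{2} = -4 + \frac{1}{2} \left(- \frac{1}{144}\right) = -4 - \frac{1}{288} = - \frac{1153}{288} \approx -4.0035$)
$V = - \frac{2303}{288}$ ($V = -4 - \frac{1151}{288} = - \frac{2303}{288} \approx -7.9965$)
$V \left(J{\left(13,5 \right)} + c\right) = - \frac{2303 \left(-4 - 192\right)}{288} = \left(- \frac{2303}{288}\right) \left(-196\right) = \frac{112847}{72}$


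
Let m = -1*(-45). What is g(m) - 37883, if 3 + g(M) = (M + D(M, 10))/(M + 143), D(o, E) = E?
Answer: -7122513/188 ≈ -37886.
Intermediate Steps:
m = 45
g(M) = -3 + (10 + M)/(143 + M) (g(M) = -3 + (M + 10)/(M + 143) = -3 + (10 + M)/(143 + M))
g(m) - 37883 = (-419 - 2*45)/(143 + 45) - 37883 = (-419 - 90)/188 - 37883 = (1/188)*(-509) - 37883 = -509/188 - 37883 = -7122513/188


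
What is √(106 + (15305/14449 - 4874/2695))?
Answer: √3257032328449405/5562865 ≈ 10.259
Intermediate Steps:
√(106 + (15305/14449 - 4874/2695)) = √(106 - 29177451/38940055) = √(4098468379/38940055) = √3257032328449405/5562865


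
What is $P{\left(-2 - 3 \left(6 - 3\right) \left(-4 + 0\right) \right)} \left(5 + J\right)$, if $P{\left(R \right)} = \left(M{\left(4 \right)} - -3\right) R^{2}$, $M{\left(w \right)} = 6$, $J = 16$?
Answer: $218484$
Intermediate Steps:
$P{\left(R \right)} = 9 R^{2}$ ($P{\left(R \right)} = \left(6 - -3\right) R^{2} = \left(6 + 3\right) R^{2} = 9 R^{2}$)
$P{\left(-2 - 3 \left(6 - 3\right) \left(-4 + 0\right) \right)} \left(5 + J\right) = 9 \left(-2 - 3 \left(6 - 3\right) \left(-4 + 0\right)\right)^{2} \left(5 + 16\right) = 9 \left(-2 - 3 \cdot 3 \left(-4\right)\right)^{2} \cdot 21 = 9 \left(-2 - -36\right)^{2} \cdot 21 = 9 \left(-2 + 36\right)^{2} \cdot 21 = 9 \cdot 34^{2} \cdot 21 = 9 \cdot 1156 \cdot 21 = 10404 \cdot 21 = 218484$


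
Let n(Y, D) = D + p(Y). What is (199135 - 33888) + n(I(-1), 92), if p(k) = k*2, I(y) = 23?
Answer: 165385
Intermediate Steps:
p(k) = 2*k
n(Y, D) = D + 2*Y
(199135 - 33888) + n(I(-1), 92) = (199135 - 33888) + (92 + 2*23) = 165247 + (92 + 46) = 165247 + 138 = 165385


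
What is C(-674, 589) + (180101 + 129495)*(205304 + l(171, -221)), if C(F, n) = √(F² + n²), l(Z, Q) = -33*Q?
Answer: 65819180812 + √801197 ≈ 6.5819e+10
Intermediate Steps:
C(-674, 589) + (180101 + 129495)*(205304 + l(171, -221)) = √((-674)² + 589²) + (180101 + 129495)*(205304 - 33*(-221)) = √(454276 + 346921) + 309596*(205304 + 7293) = √801197 + 309596*212597 = √801197 + 65819180812 = 65819180812 + √801197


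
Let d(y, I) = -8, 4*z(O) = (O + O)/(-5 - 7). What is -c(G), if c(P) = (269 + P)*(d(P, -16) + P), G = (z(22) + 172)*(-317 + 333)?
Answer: -73847572/9 ≈ -8.2053e+6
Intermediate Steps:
z(O) = -O/24 (z(O) = ((O + O)/(-5 - 7))/4 = ((2*O)/(-12))/4 = ((2*O)*(-1/12))/4 = (-O/6)/4 = -O/24)
G = 8212/3 (G = (-1/24*22 + 172)*(-317 + 333) = (-11/12 + 172)*16 = (2053/12)*16 = 8212/3 ≈ 2737.3)
c(P) = (-8 + P)*(269 + P) (c(P) = (269 + P)*(-8 + P) = (-8 + P)*(269 + P))
-c(G) = -(-2152 + (8212/3)**2 + 261*(8212/3)) = -(-2152 + 67436944/9 + 714444) = -1*73847572/9 = -73847572/9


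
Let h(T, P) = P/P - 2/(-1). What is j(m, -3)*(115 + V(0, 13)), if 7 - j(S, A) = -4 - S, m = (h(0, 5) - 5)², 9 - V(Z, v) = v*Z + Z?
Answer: 1860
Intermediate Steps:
h(T, P) = 3 (h(T, P) = 1 - 2*(-1) = 1 + 2 = 3)
V(Z, v) = 9 - Z - Z*v (V(Z, v) = 9 - (v*Z + Z) = 9 - (Z*v + Z) = 9 - (Z + Z*v) = 9 + (-Z - Z*v) = 9 - Z - Z*v)
m = 4 (m = (3 - 5)² = (-2)² = 4)
j(S, A) = 11 + S (j(S, A) = 7 - (-4 - S) = 7 + (4 + S) = 11 + S)
j(m, -3)*(115 + V(0, 13)) = (11 + 4)*(115 + (9 - 1*0 - 1*0*13)) = 15*(115 + (9 + 0 + 0)) = 15*(115 + 9) = 15*124 = 1860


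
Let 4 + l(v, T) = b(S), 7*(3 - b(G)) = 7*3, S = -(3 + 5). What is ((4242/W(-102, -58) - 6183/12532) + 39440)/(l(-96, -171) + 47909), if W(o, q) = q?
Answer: 14306840641/17410018340 ≈ 0.82176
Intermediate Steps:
S = -8 (S = -1*8 = -8)
b(G) = 0 (b(G) = 3 - 3 = 0)
l(v, T) = -4 (l(v, T) = -4 + 0 = -4)
((4242/W(-102, -58) - 6183/12532) + 39440)/(l(-96, -171) + 47909) = ((4242/(-58) - 6183/12532) + 39440)/(-4 + 47909) = ((4242*(-1/58) - 6183*1/12532) + 39440)/47905 = ((-2121/29 - 6183/12532) + 39440)*(1/47905) = (-26759679/363428 + 39440)*(1/47905) = (14306840641/363428)*(1/47905) = 14306840641/17410018340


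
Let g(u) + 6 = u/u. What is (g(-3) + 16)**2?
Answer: 121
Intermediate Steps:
g(u) = -5 (g(u) = -6 + u/u = -6 + 1 = -5)
(g(-3) + 16)**2 = (-5 + 16)**2 = 11**2 = 121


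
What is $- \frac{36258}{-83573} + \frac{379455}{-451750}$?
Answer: $- \frac{3066528243}{7550820550} \approx -0.40612$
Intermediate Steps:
$- \frac{36258}{-83573} + \frac{379455}{-451750} = \left(-36258\right) \left(- \frac{1}{83573}\right) + 379455 \left(- \frac{1}{451750}\right) = \frac{36258}{83573} - \frac{75891}{90350} = - \frac{3066528243}{7550820550}$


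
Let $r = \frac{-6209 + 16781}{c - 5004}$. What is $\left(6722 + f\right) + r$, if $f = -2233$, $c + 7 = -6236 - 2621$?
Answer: $\frac{15560720}{3467} \approx 4488.2$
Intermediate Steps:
$c = -8864$ ($c = -7 - 8857 = -8864$)
$r = - \frac{2643}{3467}$ ($r = \frac{-6209 + 16781}{-8864 - 5004} = \frac{10572}{-13868} = 10572 \left(- \frac{1}{13868}\right) = - \frac{2643}{3467} \approx -0.76233$)
$\left(6722 + f\right) + r = \left(6722 - 2233\right) - \frac{2643}{3467} = 4489 - \frac{2643}{3467} = \frac{15560720}{3467}$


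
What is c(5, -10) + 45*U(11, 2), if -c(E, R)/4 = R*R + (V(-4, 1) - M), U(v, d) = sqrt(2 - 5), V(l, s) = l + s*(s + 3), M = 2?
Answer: -392 + 45*I*sqrt(3) ≈ -392.0 + 77.942*I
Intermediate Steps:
V(l, s) = l + s*(3 + s)
U(v, d) = I*sqrt(3) (U(v, d) = sqrt(-3) = I*sqrt(3))
c(E, R) = 8 - 4*R**2 (c(E, R) = -4*(R*R + ((-4 + 1**2 + 3*1) - 1*2)) = -4*(R**2 + ((-4 + 1 + 3) - 2)) = -4*(R**2 + (0 - 2)) = -4*(R**2 - 2) = -4*(-2 + R**2) = 8 - 4*R**2)
c(5, -10) + 45*U(11, 2) = (8 - 4*(-10)**2) + 45*(I*sqrt(3)) = (8 - 4*100) + 45*I*sqrt(3) = (8 - 400) + 45*I*sqrt(3) = -392 + 45*I*sqrt(3)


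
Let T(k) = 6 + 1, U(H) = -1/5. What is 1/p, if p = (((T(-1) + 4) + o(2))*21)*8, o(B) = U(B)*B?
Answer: 5/8904 ≈ 0.00056155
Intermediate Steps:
U(H) = -1/5 (U(H) = -1*1/5 = -1/5)
o(B) = -B/5
T(k) = 7
p = 8904/5 (p = (((7 + 4) - 1/5*2)*21)*8 = ((11 - 2/5)*21)*8 = ((53/5)*21)*8 = (1113/5)*8 = 8904/5 ≈ 1780.8)
1/p = 1/(8904/5) = 5/8904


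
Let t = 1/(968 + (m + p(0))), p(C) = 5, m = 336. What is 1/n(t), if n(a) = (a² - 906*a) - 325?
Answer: -1713481/558067278 ≈ -0.0030704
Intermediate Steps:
t = 1/1309 (t = 1/(968 + (336 + 5)) = 1/(968 + 341) = 1/1309 ≈ 0.00076394)
n(a) = -325 + a² - 906*a
1/n(t) = 1/(-325 + (1/1309)² - 906*1/1309) = 1/(-325 + 1/1713481 - 906/1309) = 1/(-558067278/1713481) = -1713481/558067278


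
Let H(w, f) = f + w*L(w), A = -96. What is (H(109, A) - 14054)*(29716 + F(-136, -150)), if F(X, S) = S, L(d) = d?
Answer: -67085254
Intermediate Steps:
H(w, f) = f + w² (H(w, f) = f + w*w = f + w²)
(H(109, A) - 14054)*(29716 + F(-136, -150)) = ((-96 + 109²) - 14054)*(29716 - 150) = ((-96 + 11881) - 14054)*29566 = (11785 - 14054)*29566 = -2269*29566 = -67085254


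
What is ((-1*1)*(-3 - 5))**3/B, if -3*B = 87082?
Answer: -768/43541 ≈ -0.017639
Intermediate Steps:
B = -87082/3 (B = -1/3*87082 = -87082/3 ≈ -29027.)
((-1*1)*(-3 - 5))**3/B = ((-1*1)*(-3 - 5))**3/(-87082/3) = (-1*(-8))**3*(-3/87082) = 8**3*(-3/87082) = 512*(-3/87082) = -768/43541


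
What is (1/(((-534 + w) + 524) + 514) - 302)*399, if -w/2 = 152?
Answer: -24099201/200 ≈ -1.2050e+5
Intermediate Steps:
w = -304 (w = -2*152 = -304)
(1/(((-534 + w) + 524) + 514) - 302)*399 = (1/(((-534 - 304) + 524) + 514) - 302)*399 = (1/((-838 + 524) + 514) - 302)*399 = (1/(-314 + 514) - 302)*399 = (1/200 - 302)*399 = -60399/200*399 = -24099201/200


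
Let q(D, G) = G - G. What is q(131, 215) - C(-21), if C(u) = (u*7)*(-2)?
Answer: -294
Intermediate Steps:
q(D, G) = 0
C(u) = -14*u (C(u) = (7*u)*(-2) = -14*u)
q(131, 215) - C(-21) = 0 - (-14)*(-21) = 0 - 1*294 = 0 - 294 = -294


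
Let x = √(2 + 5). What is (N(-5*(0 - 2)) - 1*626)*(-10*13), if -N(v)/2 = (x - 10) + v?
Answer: 81380 + 260*√7 ≈ 82068.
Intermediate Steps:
x = √7 ≈ 2.6458
N(v) = 20 - 2*v - 2*√7 (N(v) = -2*((√7 - 10) + v) = -2*((-10 + √7) + v) = -2*(-10 + v + √7) = 20 - 2*v - 2*√7)
(N(-5*(0 - 2)) - 1*626)*(-10*13) = ((20 - (-10)*(0 - 2) - 2*√7) - 1*626)*(-10*13) = ((20 - (-10)*(-2) - 2*√7) - 626)*(-130) = ((20 - 2*10 - 2*√7) - 626)*(-130) = ((20 - 20 - 2*√7) - 626)*(-130) = (-2*√7 - 626)*(-130) = (-626 - 2*√7)*(-130) = 81380 + 260*√7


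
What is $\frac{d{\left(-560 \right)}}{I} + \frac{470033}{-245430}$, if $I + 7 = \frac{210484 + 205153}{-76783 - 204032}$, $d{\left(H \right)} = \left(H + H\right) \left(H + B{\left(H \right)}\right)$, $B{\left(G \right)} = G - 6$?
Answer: $- \frac{43459023126414143}{292226383530} \approx -1.4872 \cdot 10^{5}$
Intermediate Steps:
$B{\left(G \right)} = -6 + G$ ($B{\left(G \right)} = G - 6 = -6 + G$)
$d{\left(H \right)} = 2 H \left(-6 + 2 H\right)$ ($d{\left(H \right)} = \left(H + H\right) \left(H + \left(-6 + H\right)\right) = 2 H \left(-6 + 2 H\right)$)
$I = - \frac{2381342}{280815}$ ($I = -7 + \frac{210484 + 205153}{-76783 - 204032} = -7 + \frac{415637}{-280815} = -7 + 415637 \left(- \frac{1}{280815}\right) = -7 - \frac{415637}{280815} = - \frac{2381342}{280815} \approx -8.4801$)
$\frac{d{\left(-560 \right)}}{I} + \frac{470033}{-245430} = \frac{4 \left(-560\right) \left(-3 - 560\right)}{- \frac{2381342}{280815}} + \frac{470033}{-245430} = 4 \left(-560\right) \left(-563\right) \left(- \frac{280815}{2381342}\right) + 470033 \left(- \frac{1}{245430}\right) = 1261120 \left(- \frac{280815}{2381342}\right) - \frac{470033}{245430} = - \frac{177070706400}{1190671} - \frac{470033}{245430} = - \frac{43459023126414143}{292226383530}$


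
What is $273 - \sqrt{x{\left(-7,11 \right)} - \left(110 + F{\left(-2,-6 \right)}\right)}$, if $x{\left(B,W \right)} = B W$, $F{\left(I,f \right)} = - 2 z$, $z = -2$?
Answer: $273 - i \sqrt{191} \approx 273.0 - 13.82 i$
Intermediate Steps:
$F{\left(I,f \right)} = 4$ ($F{\left(I,f \right)} = \left(-2\right) \left(-2\right) = 4$)
$273 - \sqrt{x{\left(-7,11 \right)} - \left(110 + F{\left(-2,-6 \right)}\right)} = 273 - \sqrt{\left(-7\right) 11 - 114} = 273 - \sqrt{-77 - 114} = 273 - \sqrt{-191} = 273 - i \sqrt{191}$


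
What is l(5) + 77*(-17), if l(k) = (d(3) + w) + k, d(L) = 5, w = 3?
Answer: -1296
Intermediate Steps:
l(k) = 8 + k (l(k) = (5 + 3) + k = 8 + k)
l(5) + 77*(-17) = (8 + 5) + 77*(-17) = 13 - 1309 = -1296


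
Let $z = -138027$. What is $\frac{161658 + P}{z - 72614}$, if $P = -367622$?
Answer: $\frac{205964}{210641} \approx 0.9778$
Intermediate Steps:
$\frac{161658 + P}{z - 72614} = \frac{161658 - 367622}{-138027 - 72614} = - \frac{205964}{-210641} = \left(-205964\right) \left(- \frac{1}{210641}\right) = \frac{205964}{210641}$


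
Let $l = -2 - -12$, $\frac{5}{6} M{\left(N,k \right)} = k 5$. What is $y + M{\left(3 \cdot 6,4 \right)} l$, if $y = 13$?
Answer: $253$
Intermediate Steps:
$M{\left(N,k \right)} = 6 k$ ($M{\left(N,k \right)} = \frac{6 k 5}{5} = \frac{6 \cdot 5 k}{5} = 6 k$)
$l = 10$ ($l = -2 + 12 = 10$)
$y + M{\left(3 \cdot 6,4 \right)} l = 13 + 6 \cdot 4 \cdot 10 = 13 + 24 \cdot 10 = 13 + 240 = 253$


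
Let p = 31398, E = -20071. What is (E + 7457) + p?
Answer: 18784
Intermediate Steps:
(E + 7457) + p = (-20071 + 7457) + 31398 = -12614 + 31398 = 18784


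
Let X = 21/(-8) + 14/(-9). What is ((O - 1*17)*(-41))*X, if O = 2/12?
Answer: -1246441/432 ≈ -2885.3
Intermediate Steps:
O = 1/6 (O = 2*(1/12) = 1/6 ≈ 0.16667)
X = -301/72 (X = 21*(-1/8) + 14*(-1/9) = -21/8 - 14/9 = -301/72 ≈ -4.1806)
((O - 1*17)*(-41))*X = ((1/6 - 1*17)*(-41))*(-301/72) = ((1/6 - 17)*(-41))*(-301/72) = -101/6*(-41)*(-301/72) = (4141/6)*(-301/72) = -1246441/432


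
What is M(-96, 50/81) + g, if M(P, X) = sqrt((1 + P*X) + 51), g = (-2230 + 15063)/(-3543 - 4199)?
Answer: -12833/7742 + 14*I*sqrt(3)/9 ≈ -1.6576 + 2.6943*I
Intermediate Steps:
g = -12833/7742 (g = 12833/(-7742) = 12833*(-1/7742) = -12833/7742 ≈ -1.6576)
M(P, X) = sqrt(52 + P*X)
M(-96, 50/81) + g = sqrt(52 - 4800/81) - 12833/7742 = sqrt(52 - 96*50/81) - 12833/7742 = sqrt(52 - 1600/27) - 12833/7742 = sqrt(-196/27) - 12833/7742 = 14*I*sqrt(3)/9 - 12833/7742 = -12833/7742 + 14*I*sqrt(3)/9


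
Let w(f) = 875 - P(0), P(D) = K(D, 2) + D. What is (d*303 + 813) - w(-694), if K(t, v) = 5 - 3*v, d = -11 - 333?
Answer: -104295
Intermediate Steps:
d = -344
P(D) = -1 + D (P(D) = (5 - 3*2) + D = (5 - 6) + D = -1 + D)
w(f) = 876 (w(f) = 875 - (-1 + 0) = 875 - 1*(-1) = 875 + 1 = 876)
(d*303 + 813) - w(-694) = (-344*303 + 813) - 1*876 = (-104232 + 813) - 876 = -103419 - 876 = -104295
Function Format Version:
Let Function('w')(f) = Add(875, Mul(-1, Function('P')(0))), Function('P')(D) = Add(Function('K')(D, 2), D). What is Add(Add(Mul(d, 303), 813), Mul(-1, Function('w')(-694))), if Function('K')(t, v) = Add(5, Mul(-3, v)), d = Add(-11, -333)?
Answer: -104295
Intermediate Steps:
d = -344
Function('P')(D) = Add(-1, D) (Function('P')(D) = Add(Add(5, Mul(-3, 2)), D) = Add(Add(5, -6), D) = Add(-1, D))
Function('w')(f) = 876 (Function('w')(f) = Add(875, Mul(-1, Add(-1, 0))) = Add(875, Mul(-1, -1)) = Add(875, 1) = 876)
Add(Add(Mul(d, 303), 813), Mul(-1, Function('w')(-694))) = Add(Add(Mul(-344, 303), 813), Mul(-1, 876)) = Add(Add(-104232, 813), -876) = Add(-103419, -876) = -104295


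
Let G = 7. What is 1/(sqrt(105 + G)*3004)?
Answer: sqrt(7)/84112 ≈ 3.1455e-5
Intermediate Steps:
1/(sqrt(105 + G)*3004) = 1/(sqrt(105 + 7)*3004) = 1/(sqrt(112)*3004) = 1/((4*sqrt(7))*3004) = 1/(12016*sqrt(7)) = sqrt(7)/84112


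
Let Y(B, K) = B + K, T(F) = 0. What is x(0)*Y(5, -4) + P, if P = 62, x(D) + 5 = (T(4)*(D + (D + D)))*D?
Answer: 57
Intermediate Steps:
x(D) = -5 (x(D) = -5 + (0*(D + (D + D)))*D = -5 + (0*(D + 2*D))*D = -5 + (0*(3*D))*D = -5 + 0*D = -5 + 0 = -5)
x(0)*Y(5, -4) + P = -5*(5 - 4) + 62 = -5*1 + 62 = -5 + 62 = 57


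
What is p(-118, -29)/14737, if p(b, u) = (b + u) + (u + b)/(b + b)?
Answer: -34545/3477932 ≈ -0.0099326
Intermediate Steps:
p(b, u) = b + u + (b + u)/(2*b) (p(b, u) = (b + u) + (b + u)/((2*b)) = (b + u) + (b + u)*(1/(2*b)) = (b + u) + (b + u)/(2*b) = b + u + (b + u)/(2*b))
p(-118, -29)/14737 = (½ - 118 - 29 + (½)*(-29)/(-118))/14737 = (½ - 118 - 29 + (½)*(-29)*(-1/118))*(1/14737) = (½ - 118 - 29 + 29/236)*(1/14737) = -34545/236*1/14737 = -34545/3477932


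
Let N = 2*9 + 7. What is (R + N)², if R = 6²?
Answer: 3721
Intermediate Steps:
R = 36
N = 25 (N = 18 + 7 = 25)
(R + N)² = (36 + 25)² = 61² = 3721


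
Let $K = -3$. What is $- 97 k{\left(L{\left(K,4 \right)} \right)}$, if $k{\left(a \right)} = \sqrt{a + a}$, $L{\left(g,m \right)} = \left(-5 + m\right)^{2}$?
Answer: $- 97 \sqrt{2} \approx -137.18$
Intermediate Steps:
$k{\left(a \right)} = \sqrt{2} \sqrt{a}$ ($k{\left(a \right)} = \sqrt{2 a} = \sqrt{2} \sqrt{a}$)
$- 97 k{\left(L{\left(K,4 \right)} \right)} = - 97 \sqrt{2} \sqrt{\left(-5 + 4\right)^{2}} = - 97 \sqrt{2} \sqrt{\left(-1\right)^{2}} = - 97 \sqrt{2} \sqrt{1} = - 97 \sqrt{2} \cdot 1 = - 97 \sqrt{2}$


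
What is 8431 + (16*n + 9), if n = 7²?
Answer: 9224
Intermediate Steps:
n = 49
8431 + (16*n + 9) = 8431 + (16*49 + 9) = 8431 + (784 + 9) = 8431 + 793 = 9224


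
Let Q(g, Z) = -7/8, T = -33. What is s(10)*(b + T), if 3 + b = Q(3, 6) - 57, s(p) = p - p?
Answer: 0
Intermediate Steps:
Q(g, Z) = -7/8 (Q(g, Z) = -7*⅛ = -7/8)
s(p) = 0
b = -487/8 (b = -3 + (-7/8 - 57) = -3 - 463/8 = -487/8 ≈ -60.875)
s(10)*(b + T) = 0*(-487/8 - 33) = 0*(-751/8) = 0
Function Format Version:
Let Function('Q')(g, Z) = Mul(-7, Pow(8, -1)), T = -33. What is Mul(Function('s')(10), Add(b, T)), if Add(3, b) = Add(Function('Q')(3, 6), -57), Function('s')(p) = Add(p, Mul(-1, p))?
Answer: 0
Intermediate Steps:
Function('Q')(g, Z) = Rational(-7, 8) (Function('Q')(g, Z) = Mul(-7, Rational(1, 8)) = Rational(-7, 8))
Function('s')(p) = 0
b = Rational(-487, 8) (b = Add(-3, Add(Rational(-7, 8), -57)) = Add(-3, Rational(-463, 8)) = Rational(-487, 8) ≈ -60.875)
Mul(Function('s')(10), Add(b, T)) = Mul(0, Add(Rational(-487, 8), -33)) = Mul(0, Rational(-751, 8)) = 0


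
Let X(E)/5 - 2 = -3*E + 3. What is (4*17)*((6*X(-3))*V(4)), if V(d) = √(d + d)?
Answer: 57120*√2 ≈ 80780.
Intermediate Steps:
V(d) = √2*√d (V(d) = √(2*d) = √2*√d)
X(E) = 25 - 15*E (X(E) = 10 + 5*(-3*E + 3) = 10 + 5*(3 - 3*E) = 10 + (15 - 15*E) = 25 - 15*E)
(4*17)*((6*X(-3))*V(4)) = (4*17)*((6*(25 - 15*(-3)))*(√2*√4)) = 68*((6*(25 + 45))*(√2*2)) = 68*((6*70)*(2*√2)) = 68*(420*(2*√2)) = 68*(840*√2) = 57120*√2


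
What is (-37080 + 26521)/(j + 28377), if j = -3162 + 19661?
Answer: -10559/44876 ≈ -0.23529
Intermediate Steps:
j = 16499
(-37080 + 26521)/(j + 28377) = (-37080 + 26521)/(16499 + 28377) = -10559/44876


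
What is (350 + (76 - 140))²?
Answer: 81796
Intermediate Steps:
(350 + (76 - 140))² = (350 - 64)² = 286² = 81796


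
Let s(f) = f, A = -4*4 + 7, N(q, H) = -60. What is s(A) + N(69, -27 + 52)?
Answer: -69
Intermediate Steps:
A = -9 (A = -16 + 7 = -9)
s(A) + N(69, -27 + 52) = -9 - 60 = -69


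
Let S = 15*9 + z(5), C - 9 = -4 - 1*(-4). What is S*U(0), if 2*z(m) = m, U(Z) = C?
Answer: 2475/2 ≈ 1237.5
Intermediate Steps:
C = 9 (C = 9 + (-4 - 1*(-4)) = 9 + (-4 + 4) = 9 + 0 = 9)
U(Z) = 9
z(m) = m/2
S = 275/2 (S = 15*9 + (½)*5 = 135 + 5/2 = 275/2 ≈ 137.50)
S*U(0) = (275/2)*9 = 2475/2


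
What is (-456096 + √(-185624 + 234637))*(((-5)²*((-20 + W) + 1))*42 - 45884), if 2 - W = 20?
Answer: 38646838464 - 84734*√49013 ≈ 3.8628e+10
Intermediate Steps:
W = -18 (W = 2 - 1*20 = 2 - 20 = -18)
(-456096 + √(-185624 + 234637))*(((-5)²*((-20 + W) + 1))*42 - 45884) = (-456096 + √(-185624 + 234637))*(((-5)²*((-20 - 18) + 1))*42 - 45884) = (-456096 + √49013)*((25*(-38 + 1))*42 - 45884) = (-456096 + √49013)*((25*(-37))*42 - 45884) = (-456096 + √49013)*(-925*42 - 45884) = (-456096 + √49013)*(-38850 - 45884) = (-456096 + √49013)*(-84734) = 38646838464 - 84734*√49013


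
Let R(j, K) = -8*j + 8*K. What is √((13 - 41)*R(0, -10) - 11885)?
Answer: I*√9645 ≈ 98.209*I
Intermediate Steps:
√((13 - 41)*R(0, -10) - 11885) = √((13 - 41)*(-8*0 + 8*(-10)) - 11885) = √(-28*(0 - 80) - 11885) = √(-28*(-80) - 11885) = √(2240 - 11885) = √(-9645) = I*√9645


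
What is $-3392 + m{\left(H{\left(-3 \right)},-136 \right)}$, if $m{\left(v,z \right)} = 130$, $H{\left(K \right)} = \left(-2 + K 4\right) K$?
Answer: $-3262$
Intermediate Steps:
$H{\left(K \right)} = K \left(-2 + 4 K\right)$ ($H{\left(K \right)} = \left(-2 + 4 K\right) K = K \left(-2 + 4 K\right)$)
$-3392 + m{\left(H{\left(-3 \right)},-136 \right)} = -3392 + 130 = -3262$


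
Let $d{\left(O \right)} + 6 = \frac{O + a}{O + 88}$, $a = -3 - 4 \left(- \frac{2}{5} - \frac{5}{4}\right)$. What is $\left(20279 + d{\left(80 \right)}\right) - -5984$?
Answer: $\frac{11028149}{420} \approx 26258.0$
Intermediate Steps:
$a = \frac{18}{5}$ ($a = -3 - 4 \left(\left(-2\right) \frac{1}{5} - \frac{5}{4}\right) = -3 - 4 \left(- \frac{2}{5} - \frac{5}{4}\right) = -3 - - \frac{33}{5} = -3 + \frac{33}{5} = \frac{18}{5} \approx 3.6$)
$d{\left(O \right)} = -6 + \frac{\frac{18}{5} + O}{88 + O}$ ($d{\left(O \right)} = -6 + \frac{O + \frac{18}{5}}{O + 88} = -6 + \frac{\frac{18}{5} + O}{88 + O}$)
$\left(20279 + d{\left(80 \right)}\right) - -5984 = \left(20279 + \frac{-2622 - 2000}{5 \left(88 + 80\right)}\right) - -5984 = \left(20279 + \frac{-2622 - 2000}{5 \cdot 168}\right) + 5984 = \left(20279 + \frac{1}{5} \cdot \frac{1}{168} \left(-4622\right)\right) + 5984 = \left(20279 - \frac{2311}{420}\right) + 5984 = \frac{8514869}{420} + 5984 = \frac{11028149}{420}$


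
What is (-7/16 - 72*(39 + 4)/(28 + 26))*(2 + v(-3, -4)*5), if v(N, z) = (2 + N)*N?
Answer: -47141/48 ≈ -982.10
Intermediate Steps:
v(N, z) = N*(2 + N)
(-7/16 - 72*(39 + 4)/(28 + 26))*(2 + v(-3, -4)*5) = (-7/16 - 72*(39 + 4)/(28 + 26))*(2 - 3*(2 - 3)*5) = (-7*1/16 - 72/(54/43))*(2 - 3*(-1)*5) = (-7/16 - 72/(54*(1/43)))*(2 + 3*5) = (-7/16 - 72/54/43)*(2 + 15) = (-7/16 - 72*43/54)*17 = (-7/16 - 172/3)*17 = -2773/48*17 = -47141/48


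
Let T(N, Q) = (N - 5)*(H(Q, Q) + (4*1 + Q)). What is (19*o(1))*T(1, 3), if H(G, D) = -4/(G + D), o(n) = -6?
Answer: 2888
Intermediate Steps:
H(G, D) = -4/(D + G)
T(N, Q) = (-5 + N)*(4 + Q - 2/Q) (T(N, Q) = (N - 5)*(-4/(Q + Q) + (4*1 + Q)) = (-5 + N)*(-4*1/(2*Q) + (4 + Q)) = (-5 + N)*(-2/Q + (4 + Q)) = (-5 + N)*(4 + Q - 2/Q))
(19*o(1))*T(1, 3) = (19*(-6))*((10 - 2*1 + 3*(-20 - 5*3 + 4*1 + 1*3))/3) = -38*(10 - 2 + 3*(-20 - 15 + 4 + 3)) = -38*(10 - 2 + 3*(-28)) = -38*(10 - 2 - 84) = -38*(-76) = -114*(-76/3) = 2888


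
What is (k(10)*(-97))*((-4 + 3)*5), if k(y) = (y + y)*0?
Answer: 0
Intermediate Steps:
k(y) = 0 (k(y) = (2*y)*0 = 0)
(k(10)*(-97))*((-4 + 3)*5) = (0*(-97))*((-4 + 3)*5) = 0*(-1*5) = 0*(-5) = 0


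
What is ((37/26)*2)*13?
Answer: 37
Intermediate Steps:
((37/26)*2)*13 = (37/13)*13 = 37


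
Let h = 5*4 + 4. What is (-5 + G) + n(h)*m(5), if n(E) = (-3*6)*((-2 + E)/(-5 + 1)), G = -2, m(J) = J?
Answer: 488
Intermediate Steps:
h = 24 (h = 20 + 4 = 24)
n(E) = -9 + 9*E/2 (n(E) = -18*(-2 + E)/(-4) = -18*(-2 + E)*(-1)/4 = -18*(1/2 - E/4) = -9 + 9*E/2)
(-5 + G) + n(h)*m(5) = (-5 - 2) + (-9 + (9/2)*24)*5 = -7 + (-9 + 108)*5 = -7 + 99*5 = -7 + 495 = 488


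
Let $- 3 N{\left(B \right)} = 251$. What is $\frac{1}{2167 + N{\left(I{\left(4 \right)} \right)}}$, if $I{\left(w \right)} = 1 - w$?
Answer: $\frac{3}{6250} \approx 0.00048$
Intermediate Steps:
$N{\left(B \right)} = - \frac{251}{3}$ ($N{\left(B \right)} = \left(- \frac{1}{3}\right) 251 = - \frac{251}{3}$)
$\frac{1}{2167 + N{\left(I{\left(4 \right)} \right)}} = \frac{1}{2167 - \frac{251}{3}} = \frac{1}{\frac{6250}{3}} = \frac{3}{6250}$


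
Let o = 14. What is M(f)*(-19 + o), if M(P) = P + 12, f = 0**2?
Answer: -60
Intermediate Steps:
f = 0
M(P) = 12 + P
M(f)*(-19 + o) = (12 + 0)*(-19 + 14) = 12*(-5) = -60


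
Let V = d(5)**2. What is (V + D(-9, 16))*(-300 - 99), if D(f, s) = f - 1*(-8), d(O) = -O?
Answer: -9576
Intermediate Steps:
V = 25 (V = (-1*5)**2 = (-5)**2 = 25)
D(f, s) = 8 + f (D(f, s) = f + 8 = 8 + f)
(V + D(-9, 16))*(-300 - 99) = (25 + (8 - 9))*(-300 - 99) = (25 - 1)*(-399) = 24*(-399) = -9576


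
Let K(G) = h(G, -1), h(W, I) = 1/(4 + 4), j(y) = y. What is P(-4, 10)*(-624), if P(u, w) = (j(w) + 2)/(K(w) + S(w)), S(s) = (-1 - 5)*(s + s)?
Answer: 59904/959 ≈ 62.465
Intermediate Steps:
h(W, I) = ⅛ (h(W, I) = 1/8 = ⅛)
S(s) = -12*s
K(G) = ⅛
P(u, w) = (2 + w)/(⅛ - 12*w) (P(u, w) = (w + 2)/(⅛ - 12*w) = (2 + w)/(⅛ - 12*w))
P(-4, 10)*(-624) = (8*(-2 - 1*10)/(-1 + 96*10))*(-624) = (8*(-2 - 10)/(-1 + 960))*(-624) = (8*(-12)/959)*(-624) = (8*(1/959)*(-12))*(-624) = -96/959*(-624) = 59904/959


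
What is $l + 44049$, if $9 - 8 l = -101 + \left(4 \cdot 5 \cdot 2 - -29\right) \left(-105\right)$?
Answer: $\frac{359747}{8} \approx 44968.0$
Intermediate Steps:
$l = \frac{7355}{8}$ ($l = \frac{9}{8} - \frac{-101 + \left(4 \cdot 5 \cdot 2 - -29\right) \left(-105\right)}{8} = \frac{9}{8} - \frac{-101 + \left(20 \cdot 2 + 29\right) \left(-105\right)}{8} = \frac{9}{8} - \frac{-101 + \left(40 + 29\right) \left(-105\right)}{8} = \frac{9}{8} - \frac{-101 + 69 \left(-105\right)}{8} = \frac{9}{8} - \frac{-101 - 7245}{8} = \frac{9}{8} - - \frac{3673}{4} = \frac{9}{8} + \frac{3673}{4} = \frac{7355}{8} \approx 919.38$)
$l + 44049 = \frac{7355}{8} + 44049 = \frac{359747}{8}$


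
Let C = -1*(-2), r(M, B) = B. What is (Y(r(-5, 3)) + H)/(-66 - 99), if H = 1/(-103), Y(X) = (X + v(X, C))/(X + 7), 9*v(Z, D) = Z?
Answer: -20/10197 ≈ -0.0019614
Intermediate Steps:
C = 2
v(Z, D) = Z/9
Y(X) = 10*X/(9*(7 + X)) (Y(X) = (X + X/9)/(X + 7) = (10*X/9)/(7 + X) = 10*X/(9*(7 + X)))
H = -1/103 ≈ -0.0097087
(Y(r(-5, 3)) + H)/(-66 - 99) = ((10/9)*3/(7 + 3) - 1/103)/(-66 - 99) = ((10/9)*3/10 - 1/103)/(-165) = ((10/9)*3*(⅒) - 1/103)*(-1/165) = (⅓ - 1/103)*(-1/165) = (100/309)*(-1/165) = -20/10197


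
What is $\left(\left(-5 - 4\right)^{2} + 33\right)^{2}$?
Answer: $12996$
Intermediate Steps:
$\left(\left(-5 - 4\right)^{2} + 33\right)^{2} = \left(\left(-9\right)^{2} + 33\right)^{2} = \left(81 + 33\right)^{2} = 114^{2} = 12996$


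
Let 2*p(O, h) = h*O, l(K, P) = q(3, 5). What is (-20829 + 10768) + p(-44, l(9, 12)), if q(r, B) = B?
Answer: -10171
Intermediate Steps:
l(K, P) = 5
p(O, h) = O*h/2 (p(O, h) = (h*O)/2 = (O*h)/2 = O*h/2)
(-20829 + 10768) + p(-44, l(9, 12)) = (-20829 + 10768) + (½)*(-44)*5 = -10061 - 110 = -10171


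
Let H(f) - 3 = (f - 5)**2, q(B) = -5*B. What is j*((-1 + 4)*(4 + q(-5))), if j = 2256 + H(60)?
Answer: 459708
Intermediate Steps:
H(f) = 3 + (-5 + f)**2 (H(f) = 3 + (f - 5)**2 = 3 + (-5 + f)**2)
j = 5284 (j = 2256 + (3 + (-5 + 60)**2) = 2256 + (3 + 55**2) = 2256 + (3 + 3025) = 2256 + 3028 = 5284)
j*((-1 + 4)*(4 + q(-5))) = 5284*((-1 + 4)*(4 - 5*(-5))) = 5284*(3*(4 + 25)) = 5284*(3*29) = 5284*87 = 459708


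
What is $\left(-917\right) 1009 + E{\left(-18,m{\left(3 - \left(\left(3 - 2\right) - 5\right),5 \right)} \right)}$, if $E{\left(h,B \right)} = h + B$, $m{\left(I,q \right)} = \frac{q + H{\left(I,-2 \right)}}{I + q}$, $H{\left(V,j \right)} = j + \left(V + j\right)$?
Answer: $- \frac{2775811}{3} \approx -9.2527 \cdot 10^{5}$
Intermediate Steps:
$H{\left(V,j \right)} = V + 2 j$
$m{\left(I,q \right)} = \frac{-4 + I + q}{I + q}$ ($m{\left(I,q \right)} = \frac{q + \left(I + 2 \left(-2\right)\right)}{I + q} = \frac{q + \left(I - 4\right)}{I + q} = \frac{q + \left(-4 + I\right)}{I + q} = \frac{-4 + I + q}{I + q}$)
$E{\left(h,B \right)} = B + h$
$\left(-917\right) 1009 + E{\left(-18,m{\left(3 - \left(\left(3 - 2\right) - 5\right),5 \right)} \right)} = \left(-917\right) 1009 - \left(18 - \frac{-4 + \left(3 - \left(\left(3 - 2\right) - 5\right)\right) + 5}{\left(3 - \left(\left(3 - 2\right) - 5\right)\right) + 5}\right) = -925253 - \left(18 - \frac{-4 + \left(3 - \left(1 - 5\right)\right) + 5}{\left(3 - \left(1 - 5\right)\right) + 5}\right) = -925253 - \left(18 - \frac{-4 + \left(3 - -4\right) + 5}{\left(3 - -4\right) + 5}\right) = -925253 - \left(18 - \frac{-4 + \left(3 + 4\right) + 5}{\left(3 + 4\right) + 5}\right) = -925253 - \left(18 - \frac{-4 + 7 + 5}{7 + 5}\right) = -925253 - \left(18 - \frac{1}{12} \cdot 8\right) = -925253 + \left(\frac{1}{12} \cdot 8 - 18\right) = -925253 + \left(\frac{2}{3} - 18\right) = -925253 - \frac{52}{3} = - \frac{2775811}{3}$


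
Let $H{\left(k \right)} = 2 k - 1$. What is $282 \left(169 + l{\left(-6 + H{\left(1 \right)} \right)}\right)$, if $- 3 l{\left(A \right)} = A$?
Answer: $48128$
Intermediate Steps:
$H{\left(k \right)} = -1 + 2 k$
$l{\left(A \right)} = - \frac{A}{3}$
$282 \left(169 + l{\left(-6 + H{\left(1 \right)} \right)}\right) = 282 \left(169 - \frac{-6 + \left(-1 + 2 \cdot 1\right)}{3}\right) = 282 \left(169 - \frac{-6 + \left(-1 + 2\right)}{3}\right) = 282 \left(169 - \frac{-6 + 1}{3}\right) = 282 \left(169 - - \frac{5}{3}\right) = 282 \left(169 + \frac{5}{3}\right) = 282 \cdot \frac{512}{3} = 48128$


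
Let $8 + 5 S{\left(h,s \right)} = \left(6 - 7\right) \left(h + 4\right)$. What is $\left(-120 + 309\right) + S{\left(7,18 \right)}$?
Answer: $\frac{926}{5} \approx 185.2$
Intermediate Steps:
$S{\left(h,s \right)} = - \frac{12}{5} - \frac{h}{5}$ ($S{\left(h,s \right)} = - \frac{8}{5} + \frac{\left(6 - 7\right) \left(h + 4\right)}{5} = - \frac{8}{5} + \frac{\left(-1\right) \left(4 + h\right)}{5} = - \frac{8}{5} + \frac{-4 - h}{5} = - \frac{8}{5} - \left(\frac{4}{5} + \frac{h}{5}\right) = - \frac{12}{5} - \frac{h}{5}$)
$\left(-120 + 309\right) + S{\left(7,18 \right)} = \left(-120 + 309\right) - \frac{19}{5} = 189 - \frac{19}{5} = \frac{926}{5}$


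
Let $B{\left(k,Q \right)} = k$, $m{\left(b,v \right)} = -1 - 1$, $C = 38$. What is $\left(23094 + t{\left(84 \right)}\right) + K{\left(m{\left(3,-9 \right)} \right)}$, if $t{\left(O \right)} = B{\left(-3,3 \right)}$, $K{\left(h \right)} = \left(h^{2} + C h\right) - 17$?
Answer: $23002$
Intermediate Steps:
$m{\left(b,v \right)} = -2$ ($m{\left(b,v \right)} = -1 - 1 = -2$)
$K{\left(h \right)} = -17 + h^{2} + 38 h$ ($K{\left(h \right)} = \left(h^{2} + 38 h\right) - 17 = -17 + h^{2} + 38 h$)
$t{\left(O \right)} = -3$
$\left(23094 + t{\left(84 \right)}\right) + K{\left(m{\left(3,-9 \right)} \right)} = \left(23094 - 3\right) + \left(-17 + \left(-2\right)^{2} + 38 \left(-2\right)\right) = 23091 - 89 = 23002$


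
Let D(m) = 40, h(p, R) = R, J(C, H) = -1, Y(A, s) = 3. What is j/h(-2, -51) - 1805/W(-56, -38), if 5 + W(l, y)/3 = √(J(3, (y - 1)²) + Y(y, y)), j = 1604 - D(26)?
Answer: 2303/23 + 1805*√2/69 ≈ 137.13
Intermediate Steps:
j = 1564 (j = 1604 - 1*40 = 1604 - 40 = 1564)
W(l, y) = -15 + 3*√2 (W(l, y) = -15 + 3*√(-1 + 3) = -15 + 3*√2)
j/h(-2, -51) - 1805/W(-56, -38) = 1564/(-51) - 1805/(-15 + 3*√2) = 1564*(-1/51) - 1805/(-15 + 3*√2) = -92/3 - 1805/(-15 + 3*√2)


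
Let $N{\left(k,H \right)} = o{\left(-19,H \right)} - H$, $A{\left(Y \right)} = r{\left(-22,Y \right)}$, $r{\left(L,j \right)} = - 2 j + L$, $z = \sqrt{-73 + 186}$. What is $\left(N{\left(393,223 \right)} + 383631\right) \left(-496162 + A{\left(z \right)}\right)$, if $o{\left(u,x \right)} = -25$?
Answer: $-190228510472 - 766766 \sqrt{113} \approx -1.9024 \cdot 10^{11}$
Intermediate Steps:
$z = \sqrt{113} \approx 10.63$
$r{\left(L,j \right)} = L - 2 j$
$A{\left(Y \right)} = -22 - 2 Y$
$N{\left(k,H \right)} = -25 - H$
$\left(N{\left(393,223 \right)} + 383631\right) \left(-496162 + A{\left(z \right)}\right) = \left(\left(-25 - 223\right) + 383631\right) \left(-496162 - \left(22 + 2 \sqrt{113}\right)\right) = \left(\left(-25 - 223\right) + 383631\right) \left(-496184 - 2 \sqrt{113}\right) = \left(-248 + 383631\right) \left(-496184 - 2 \sqrt{113}\right) = 383383 \left(-496184 - 2 \sqrt{113}\right) = -190228510472 - 766766 \sqrt{113}$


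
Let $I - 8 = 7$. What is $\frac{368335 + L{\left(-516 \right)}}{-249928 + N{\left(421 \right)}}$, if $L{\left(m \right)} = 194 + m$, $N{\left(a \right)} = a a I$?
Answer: $\frac{368013}{2408687} \approx 0.15279$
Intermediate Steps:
$I = 15$ ($I = 8 + 7 = 15$)
$N{\left(a \right)} = 15 a^{2}$ ($N{\left(a \right)} = a a 15 = a^{2} \cdot 15 = 15 a^{2}$)
$\frac{368335 + L{\left(-516 \right)}}{-249928 + N{\left(421 \right)}} = \frac{368335 + \left(194 - 516\right)}{-249928 + 15 \cdot 421^{2}} = \frac{368335 - 322}{-249928 + 15 \cdot 177241} = \frac{368013}{-249928 + 2658615} = \frac{368013}{2408687}$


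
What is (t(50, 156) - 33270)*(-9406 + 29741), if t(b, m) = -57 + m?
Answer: -674532285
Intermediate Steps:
(t(50, 156) - 33270)*(-9406 + 29741) = ((-57 + 156) - 33270)*(-9406 + 29741) = (99 - 33270)*20335 = -33171*20335 = -674532285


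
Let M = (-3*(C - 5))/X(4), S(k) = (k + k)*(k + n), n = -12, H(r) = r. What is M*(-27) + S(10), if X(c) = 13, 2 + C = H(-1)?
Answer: -1168/13 ≈ -89.846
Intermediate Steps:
C = -3 (C = -2 - 1 = -3)
S(k) = 2*k*(-12 + k) (S(k) = (k + k)*(k - 12) = (2*k)*(-12 + k) = 2*k*(-12 + k))
M = 24/13 (M = -3*(-3 - 5)/13 = -3*(-8)*(1/13) = 24*(1/13) = 24/13 ≈ 1.8462)
M*(-27) + S(10) = (24/13)*(-27) + 2*10*(-12 + 10) = -648/13 + 2*10*(-2) = -648/13 - 40 = -1168/13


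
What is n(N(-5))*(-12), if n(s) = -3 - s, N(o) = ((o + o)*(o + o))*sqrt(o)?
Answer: 36 + 1200*I*sqrt(5) ≈ 36.0 + 2683.3*I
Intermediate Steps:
N(o) = 4*o**(5/2) (N(o) = ((2*o)*(2*o))*sqrt(o) = (4*o**2)*sqrt(o) = 4*o**(5/2))
n(N(-5))*(-12) = (-3 - 4*(-5)**(5/2))*(-12) = (-3 - 4*25*I*sqrt(5))*(-12) = (-3 - 100*I*sqrt(5))*(-12) = 36 + 1200*I*sqrt(5)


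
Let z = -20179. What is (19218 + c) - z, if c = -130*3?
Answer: 39007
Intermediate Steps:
c = -390
(19218 + c) - z = (19218 - 390) - 1*(-20179) = 18828 + 20179 = 39007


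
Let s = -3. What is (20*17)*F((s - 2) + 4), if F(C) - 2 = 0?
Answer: 680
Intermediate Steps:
F(C) = 2 (F(C) = 2 + 0 = 2)
(20*17)*F((s - 2) + 4) = (20*17)*2 = 340*2 = 680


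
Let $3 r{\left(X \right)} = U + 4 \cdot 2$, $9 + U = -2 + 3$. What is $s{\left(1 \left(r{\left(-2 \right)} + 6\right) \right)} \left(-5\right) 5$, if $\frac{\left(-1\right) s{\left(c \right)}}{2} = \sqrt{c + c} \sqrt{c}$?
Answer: $300 \sqrt{2} \approx 424.26$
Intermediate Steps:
$U = -8$ ($U = -9 + \left(-2 + 3\right) = -9 + 1 = -8$)
$r{\left(X \right)} = 0$ ($r{\left(X \right)} = \frac{-8 + 4 \cdot 2}{3} = \frac{-8 + 8}{3} = \frac{1}{3} \cdot 0 = 0$)
$s{\left(c \right)} = - 2 c \sqrt{2}$ ($s{\left(c \right)} = - 2 \sqrt{c + c} \sqrt{c} = - 2 \sqrt{2 c} \sqrt{c} = - 2 \sqrt{2} \sqrt{c} \sqrt{c} = - 2 c \sqrt{2}$)
$s{\left(1 \left(r{\left(-2 \right)} + 6\right) \right)} \left(-5\right) 5 = - 2 \cdot 1 \left(0 + 6\right) \sqrt{2} \left(-5\right) 5 = - 2 \cdot 1 \cdot 6 \sqrt{2} \left(-5\right) 5 = \left(-2\right) 6 \sqrt{2} \left(-5\right) 5 = - 12 \sqrt{2} \left(-5\right) 5 = 60 \sqrt{2} \cdot 5 = 300 \sqrt{2}$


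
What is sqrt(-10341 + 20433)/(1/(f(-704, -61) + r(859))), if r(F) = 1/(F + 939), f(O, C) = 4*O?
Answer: -5063167*sqrt(3)/31 ≈ -2.8289e+5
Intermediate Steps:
r(F) = 1/(939 + F)
sqrt(-10341 + 20433)/(1/(f(-704, -61) + r(859))) = sqrt(-10341 + 20433)/(1/(4*(-704) + 1/(939 + 859))) = sqrt(10092)/(1/(-2816 + 1/1798)) = (58*sqrt(3))/(1/(-2816 + 1/1798)) = (58*sqrt(3))/(1/(-5063167/1798)) = (58*sqrt(3))/(-1798/5063167) = (58*sqrt(3))*(-5063167/1798) = -5063167*sqrt(3)/31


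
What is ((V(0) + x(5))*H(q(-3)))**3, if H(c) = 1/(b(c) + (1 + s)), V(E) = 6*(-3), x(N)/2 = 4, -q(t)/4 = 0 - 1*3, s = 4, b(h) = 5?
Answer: -1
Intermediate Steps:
q(t) = 12 (q(t) = -4*(0 - 1*3) = -4*(0 - 3) = -4*(-3) = 12)
x(N) = 8 (x(N) = 2*4 = 8)
V(E) = -18
H(c) = 1/10 (H(c) = 1/(5 + (1 + 4)) = 1/(5 + 5) = 1/10)
((V(0) + x(5))*H(q(-3)))**3 = ((-18 + 8)*(1/10))**3 = (-10*1/10)**3 = (-1)**3 = -1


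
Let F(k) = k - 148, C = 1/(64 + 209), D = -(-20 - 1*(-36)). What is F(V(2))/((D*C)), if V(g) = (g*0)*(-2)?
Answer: 10101/4 ≈ 2525.3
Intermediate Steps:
V(g) = 0 (V(g) = 0*(-2) = 0)
D = -16 (D = -(-20 + 36) = -1*16 = -16)
C = 1/273 ≈ 0.0036630
F(k) = -148 + k
F(V(2))/((D*C)) = (-148 + 0)/((-16*1/273)) = -148/(-16/273) = -148*(-273/16) = 10101/4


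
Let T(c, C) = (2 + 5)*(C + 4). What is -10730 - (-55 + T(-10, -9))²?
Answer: -18830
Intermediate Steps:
T(c, C) = 28 + 7*C (T(c, C) = 7*(4 + C) = 28 + 7*C)
-10730 - (-55 + T(-10, -9))² = -10730 - (-55 + (28 + 7*(-9)))² = -10730 - (-55 + (28 - 63))² = -10730 - (-55 - 35)² = -10730 - 1*(-90)² = -10730 - 1*8100 = -10730 - 8100 = -18830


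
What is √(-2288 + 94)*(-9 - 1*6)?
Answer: -15*I*√2194 ≈ -702.6*I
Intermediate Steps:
√(-2288 + 94)*(-9 - 1*6) = √(-2194)*(-9 - 6) = (I*√2194)*(-15) = -15*I*√2194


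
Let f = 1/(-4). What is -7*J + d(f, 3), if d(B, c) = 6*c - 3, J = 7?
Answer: -34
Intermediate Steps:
f = -1/4 (f = 1*(-1/4) = -1/4 ≈ -0.25000)
d(B, c) = -3 + 6*c
-7*J + d(f, 3) = -7*7 + (-3 + 6*3) = -49 + (-3 + 18) = -49 + 15 = -34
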